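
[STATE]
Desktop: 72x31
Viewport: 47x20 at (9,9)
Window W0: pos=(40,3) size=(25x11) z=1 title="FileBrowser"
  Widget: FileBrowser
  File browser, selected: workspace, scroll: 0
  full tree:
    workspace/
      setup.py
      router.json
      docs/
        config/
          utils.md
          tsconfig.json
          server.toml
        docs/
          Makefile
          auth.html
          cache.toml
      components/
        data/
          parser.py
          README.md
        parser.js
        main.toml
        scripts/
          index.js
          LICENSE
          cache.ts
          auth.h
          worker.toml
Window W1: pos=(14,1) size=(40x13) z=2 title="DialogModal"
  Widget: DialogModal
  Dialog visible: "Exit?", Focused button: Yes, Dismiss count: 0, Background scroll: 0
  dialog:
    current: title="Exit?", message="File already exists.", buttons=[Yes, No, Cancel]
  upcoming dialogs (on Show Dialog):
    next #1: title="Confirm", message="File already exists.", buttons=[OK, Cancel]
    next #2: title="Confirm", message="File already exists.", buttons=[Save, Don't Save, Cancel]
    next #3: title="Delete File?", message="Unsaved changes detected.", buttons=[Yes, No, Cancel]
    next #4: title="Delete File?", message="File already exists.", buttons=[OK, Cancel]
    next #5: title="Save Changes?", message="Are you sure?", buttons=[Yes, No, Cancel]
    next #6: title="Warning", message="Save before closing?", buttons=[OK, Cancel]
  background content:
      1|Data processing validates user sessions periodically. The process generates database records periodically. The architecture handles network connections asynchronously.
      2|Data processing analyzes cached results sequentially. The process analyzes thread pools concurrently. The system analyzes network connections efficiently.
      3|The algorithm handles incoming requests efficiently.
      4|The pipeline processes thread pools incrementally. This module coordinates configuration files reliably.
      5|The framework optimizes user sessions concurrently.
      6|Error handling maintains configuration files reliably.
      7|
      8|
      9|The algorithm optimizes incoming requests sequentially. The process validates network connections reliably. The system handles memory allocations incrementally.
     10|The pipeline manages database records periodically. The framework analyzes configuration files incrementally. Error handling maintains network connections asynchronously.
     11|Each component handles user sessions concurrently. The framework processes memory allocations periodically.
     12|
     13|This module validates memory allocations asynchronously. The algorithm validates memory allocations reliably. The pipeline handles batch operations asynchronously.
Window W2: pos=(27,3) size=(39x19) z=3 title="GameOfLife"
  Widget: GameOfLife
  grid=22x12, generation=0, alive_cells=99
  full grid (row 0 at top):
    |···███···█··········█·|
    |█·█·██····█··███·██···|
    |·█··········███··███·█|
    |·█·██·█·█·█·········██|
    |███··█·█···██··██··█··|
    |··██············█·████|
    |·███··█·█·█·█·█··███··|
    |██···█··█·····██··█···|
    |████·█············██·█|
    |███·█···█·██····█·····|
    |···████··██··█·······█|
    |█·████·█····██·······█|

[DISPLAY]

     ┃Error h│ [Ye┃·█··········███··███·█      
     ┃       └────┃·█·██·█·█·█·········██      
     ┃            ┃███··█·█···██··██··█··      
     ┃The algorith┃··██············█·████      
     ┗━━━━━━━━━━━━┃·███··█·█·█·█·█··███··      
                  ┃██···█··█·····██··█···      
                  ┃████·█············██·█      
                  ┃███·█···█·██····█·····      
                  ┃···████··██··█·······█      
                  ┃█·████·█····██·······█      
                  ┃                            
                  ┃                            
                  ┗━━━━━━━━━━━━━━━━━━━━━━━━━━━━
                                               
                                               
                                               
                                               
                                               
                                               
                                               


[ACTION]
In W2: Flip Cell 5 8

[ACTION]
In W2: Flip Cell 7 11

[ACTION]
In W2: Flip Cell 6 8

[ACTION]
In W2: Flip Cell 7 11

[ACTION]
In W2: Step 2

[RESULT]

     ┃Error h│ [Ye┃██·█·······███·······█      
     ┃       └────┃██··█····█·██·█·····█·      
     ┃            ┃···█········██····█···      
     ┃The algorith┃██·██····██·██········      
     ┗━━━━━━━━━━━━┃···██··██·······█·····      
                  ┃···█·██·█····█···███··      
                  ┃····██····█····██·███·      
                  ┃·····██····█······██··      
                  ┃·█····█████··█········      
                  ┃·······███··██········      
                  ┃                            
                  ┃                            
                  ┗━━━━━━━━━━━━━━━━━━━━━━━━━━━━
                                               
                                               
                                               
                                               
                                               
                                               
                                               


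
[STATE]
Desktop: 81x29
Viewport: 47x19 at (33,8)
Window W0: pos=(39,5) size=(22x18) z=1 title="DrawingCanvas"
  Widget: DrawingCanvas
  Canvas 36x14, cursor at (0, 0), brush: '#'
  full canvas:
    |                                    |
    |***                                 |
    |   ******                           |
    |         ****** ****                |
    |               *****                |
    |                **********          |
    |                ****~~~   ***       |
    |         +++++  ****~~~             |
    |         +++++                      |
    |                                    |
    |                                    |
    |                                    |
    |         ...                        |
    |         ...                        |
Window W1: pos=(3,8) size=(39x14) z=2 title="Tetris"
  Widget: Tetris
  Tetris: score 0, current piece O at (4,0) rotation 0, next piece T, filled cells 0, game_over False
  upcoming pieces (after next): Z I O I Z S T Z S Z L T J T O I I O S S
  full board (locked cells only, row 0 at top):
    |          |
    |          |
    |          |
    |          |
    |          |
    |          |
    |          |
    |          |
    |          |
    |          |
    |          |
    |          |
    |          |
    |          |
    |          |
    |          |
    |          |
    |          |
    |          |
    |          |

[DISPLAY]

━━━━━━━━┓                  ┃                   
        ┃*                 ┃                   
────────┨ ******           ┃                   
        ┃       ****** ****┃                   
        ┃             *****┃                   
        ┃              ****┃                   
        ┃              ****┃                   
        ┃       +++++  ****┃                   
        ┃       +++++      ┃                   
        ┃                  ┃                   
        ┃                  ┃                   
        ┃                  ┃                   
        ┃       ...        ┃                   
━━━━━━━━┛       ...        ┃                   
      ┗━━━━━━━━━━━━━━━━━━━━┛                   
                                               
                                               
                                               
                                               


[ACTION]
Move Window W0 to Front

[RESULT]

━━━━━━┃+                   ┃                   
      ┃***                 ┃                   
──────┃   ******           ┃                   
      ┃         ****** ****┃                   
      ┃               *****┃                   
      ┃                ****┃                   
      ┃                ****┃                   
      ┃         +++++  ****┃                   
      ┃         +++++      ┃                   
      ┃                    ┃                   
      ┃                    ┃                   
      ┃                    ┃                   
      ┃         ...        ┃                   
━━━━━━┃         ...        ┃                   
      ┗━━━━━━━━━━━━━━━━━━━━┛                   
                                               
                                               
                                               
                                               


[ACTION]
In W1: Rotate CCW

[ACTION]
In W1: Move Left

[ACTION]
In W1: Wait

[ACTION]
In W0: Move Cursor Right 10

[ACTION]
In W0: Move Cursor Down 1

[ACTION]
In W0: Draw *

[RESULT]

━━━━━━┃                    ┃                   
      ┃***       *         ┃                   
──────┃   ******           ┃                   
      ┃         ****** ****┃                   
      ┃               *****┃                   
      ┃                ****┃                   
      ┃                ****┃                   
      ┃         +++++  ****┃                   
      ┃         +++++      ┃                   
      ┃                    ┃                   
      ┃                    ┃                   
      ┃                    ┃                   
      ┃         ...        ┃                   
━━━━━━┃         ...        ┃                   
      ┗━━━━━━━━━━━━━━━━━━━━┛                   
                                               
                                               
                                               
                                               


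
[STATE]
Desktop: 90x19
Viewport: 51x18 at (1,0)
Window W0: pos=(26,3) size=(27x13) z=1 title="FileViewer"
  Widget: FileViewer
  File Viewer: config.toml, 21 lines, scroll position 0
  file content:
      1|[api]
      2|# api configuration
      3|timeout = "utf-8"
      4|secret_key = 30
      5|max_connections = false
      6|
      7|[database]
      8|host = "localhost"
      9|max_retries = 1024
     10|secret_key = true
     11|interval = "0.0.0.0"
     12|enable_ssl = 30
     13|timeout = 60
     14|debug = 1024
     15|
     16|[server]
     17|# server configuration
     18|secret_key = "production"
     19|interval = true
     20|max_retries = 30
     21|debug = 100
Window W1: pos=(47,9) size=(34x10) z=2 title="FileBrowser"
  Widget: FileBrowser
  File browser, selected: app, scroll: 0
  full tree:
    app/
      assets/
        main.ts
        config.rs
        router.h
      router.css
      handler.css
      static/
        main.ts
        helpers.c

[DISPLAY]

                                                   
                                                   
                                                   
                         ┏━━━━━━━━━━━━━━━━━━━━━━━━━
                         ┃ FileViewer              
                         ┠─────────────────────────
                         ┃[api]                   ▲
                         ┃# api configuration     █
                         ┃timeout = "utf-8"       ░
                         ┃secret_key = 30     ┏━━━━
                         ┃max_connections = fa┃ Fil
                         ┃                    ┠────
                         ┃[database]          ┃> [-
                         ┃host = "localhost"  ┃    
                         ┃max_retries = 1024  ┃    
                         ┗━━━━━━━━━━━━━━━━━━━━┃    
                                              ┃    
                                              ┃    


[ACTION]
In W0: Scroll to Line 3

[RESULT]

                                                   
                                                   
                                                   
                         ┏━━━━━━━━━━━━━━━━━━━━━━━━━
                         ┃ FileViewer              
                         ┠─────────────────────────
                         ┃timeout = "utf-8"       ▲
                         ┃secret_key = 30         ░
                         ┃max_connections = false █
                         ┃                    ┏━━━━
                         ┃[database]          ┃ Fil
                         ┃host = "localhost"  ┠────
                         ┃max_retries = 1024  ┃> [-
                         ┃secret_key = true   ┃    
                         ┃interval = "0.0.0.0"┃    
                         ┗━━━━━━━━━━━━━━━━━━━━┃    
                                              ┃    
                                              ┃    


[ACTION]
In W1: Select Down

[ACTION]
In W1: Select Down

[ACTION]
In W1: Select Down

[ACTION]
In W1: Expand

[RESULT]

                                                   
                                                   
                                                   
                         ┏━━━━━━━━━━━━━━━━━━━━━━━━━
                         ┃ FileViewer              
                         ┠─────────────────────────
                         ┃timeout = "utf-8"       ▲
                         ┃secret_key = 30         ░
                         ┃max_connections = false █
                         ┃                    ┏━━━━
                         ┃[database]          ┃ Fil
                         ┃host = "localhost"  ┠────
                         ┃max_retries = 1024  ┃  [-
                         ┃secret_key = true   ┃    
                         ┃interval = "0.0.0.0"┃    
                         ┗━━━━━━━━━━━━━━━━━━━━┃  > 
                                              ┃    
                                              ┃    


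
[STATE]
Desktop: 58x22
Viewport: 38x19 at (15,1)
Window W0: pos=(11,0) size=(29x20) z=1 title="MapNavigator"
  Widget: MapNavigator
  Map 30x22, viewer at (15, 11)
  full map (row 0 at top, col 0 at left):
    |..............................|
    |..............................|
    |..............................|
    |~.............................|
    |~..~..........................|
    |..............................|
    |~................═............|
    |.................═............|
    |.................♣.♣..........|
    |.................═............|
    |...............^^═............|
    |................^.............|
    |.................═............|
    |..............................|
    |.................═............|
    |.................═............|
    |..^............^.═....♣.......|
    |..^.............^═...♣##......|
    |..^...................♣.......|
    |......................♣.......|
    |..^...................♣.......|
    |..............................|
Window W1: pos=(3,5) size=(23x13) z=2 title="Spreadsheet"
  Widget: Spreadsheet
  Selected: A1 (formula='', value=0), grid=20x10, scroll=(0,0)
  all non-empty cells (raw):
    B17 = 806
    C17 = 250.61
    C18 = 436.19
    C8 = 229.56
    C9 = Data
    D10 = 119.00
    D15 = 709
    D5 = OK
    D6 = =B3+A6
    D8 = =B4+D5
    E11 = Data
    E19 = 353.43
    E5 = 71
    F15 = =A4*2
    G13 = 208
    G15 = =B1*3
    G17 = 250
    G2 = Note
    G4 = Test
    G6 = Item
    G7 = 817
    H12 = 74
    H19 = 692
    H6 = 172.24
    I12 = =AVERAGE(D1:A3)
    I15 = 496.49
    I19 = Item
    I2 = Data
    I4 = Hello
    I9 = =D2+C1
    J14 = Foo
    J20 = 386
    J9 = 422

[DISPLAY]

pNavigator              ┃             
────────────────────────┨             
........................┃             
........................┃             
━━━━━━━━━━┓.............┃             
t         ┃.═...........┃             
──────────┨.═...........┃             
          ┃.♣.♣.........┃             
    B     ┃.═...........┃             
----------┃^═...........┃             
]       0 ┃^............┃             
0       0 ┃.═...........┃             
0       0 ┃.............┃             
0       0 ┃.═...........┃             
0       0 ┃.═...........┃             
0       0 ┃.═....♣......┃             
━━━━━━━━━━┛^═...♣##.....┃             
.................♣......┃             
━━━━━━━━━━━━━━━━━━━━━━━━┛             


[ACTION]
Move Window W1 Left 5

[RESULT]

pNavigator              ┃             
────────────────────────┨             
........................┃             
........................┃             
━━━━━━━┓................┃             
       ┃....═...........┃             
───────┨....═...........┃             
       ┃....♣.♣.........┃             
 B     ┃....═...........┃             
-------┃..^^═...........┃             
     0 ┃..@^............┃             
     0 ┃....═...........┃             
     0 ┃................┃             
     0 ┃....═...........┃             
     0 ┃....═...........┃             
     0 ┃..^.═....♣......┃             
━━━━━━━┛...^═...♣##.....┃             
.................♣......┃             
━━━━━━━━━━━━━━━━━━━━━━━━┛             


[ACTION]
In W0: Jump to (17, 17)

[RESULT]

pNavigator              ┃             
────────────────────────┨             
..........═............ ┃             
........^^═............ ┃             
━━━━━━━┓.^............. ┃             
       ┃..═............ ┃             
───────┨............... ┃             
       ┃..═............ ┃             
 B     ┃..═............ ┃             
-------┃^.═....♣....... ┃             
     0 ┃.^@...♣##...... ┃             
     0 ┃.......♣....... ┃             
     0 ┃.......♣....... ┃             
     0 ┃.......♣....... ┃             
     0 ┃............... ┃             
     0 ┃                ┃             
━━━━━━━┛                ┃             
                        ┃             
━━━━━━━━━━━━━━━━━━━━━━━━┛             


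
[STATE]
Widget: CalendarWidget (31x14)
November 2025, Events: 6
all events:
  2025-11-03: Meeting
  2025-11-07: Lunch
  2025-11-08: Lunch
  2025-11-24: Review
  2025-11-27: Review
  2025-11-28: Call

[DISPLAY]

         November 2025         
Mo Tu We Th Fr Sa Su           
                1  2           
 3*  4  5  6  7*  8*  9        
10 11 12 13 14 15 16           
17 18 19 20 21 22 23           
24* 25 26 27* 28* 29 30        
                               
                               
                               
                               
                               
                               
                               


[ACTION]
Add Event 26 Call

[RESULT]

         November 2025         
Mo Tu We Th Fr Sa Su           
                1  2           
 3*  4  5  6  7*  8*  9        
10 11 12 13 14 15 16           
17 18 19 20 21 22 23           
24* 25 26* 27* 28* 29 30       
                               
                               
                               
                               
                               
                               
                               


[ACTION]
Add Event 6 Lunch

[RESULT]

         November 2025         
Mo Tu We Th Fr Sa Su           
                1  2           
 3*  4  5  6*  7*  8*  9       
10 11 12 13 14 15 16           
17 18 19 20 21 22 23           
24* 25 26* 27* 28* 29 30       
                               
                               
                               
                               
                               
                               
                               


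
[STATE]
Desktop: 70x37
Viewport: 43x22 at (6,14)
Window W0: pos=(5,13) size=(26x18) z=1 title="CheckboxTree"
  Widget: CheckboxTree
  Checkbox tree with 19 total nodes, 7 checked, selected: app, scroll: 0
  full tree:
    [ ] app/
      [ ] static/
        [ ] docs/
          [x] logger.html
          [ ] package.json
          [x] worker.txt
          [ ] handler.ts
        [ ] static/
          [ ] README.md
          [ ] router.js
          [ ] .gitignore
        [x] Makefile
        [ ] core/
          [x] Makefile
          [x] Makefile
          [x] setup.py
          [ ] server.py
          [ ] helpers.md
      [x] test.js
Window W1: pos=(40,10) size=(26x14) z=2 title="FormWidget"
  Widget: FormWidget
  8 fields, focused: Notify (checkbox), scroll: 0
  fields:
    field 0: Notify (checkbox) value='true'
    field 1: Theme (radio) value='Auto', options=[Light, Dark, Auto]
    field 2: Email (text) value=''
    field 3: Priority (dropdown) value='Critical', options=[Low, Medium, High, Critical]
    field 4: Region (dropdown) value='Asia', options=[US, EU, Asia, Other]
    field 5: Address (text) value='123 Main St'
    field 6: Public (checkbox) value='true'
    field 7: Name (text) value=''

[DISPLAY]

 CheckboxTree           ┃         ┃  Theme:
────────────────────────┨         ┃  Email:
>[-] app/               ┃         ┃  Priori
   [-] static/          ┃         ┃  Region
     [-] docs/          ┃         ┃  Addres
       [x] logger.html  ┃         ┃  Public
       [ ] package.json ┃         ┃  Name: 
       [x] worker.txt   ┃         ┃        
       [ ] handler.ts   ┃         ┃        
     [ ] static/        ┃         ┗━━━━━━━━
       [ ] README.md    ┃                  
       [ ] router.js    ┃                  
       [ ] .gitignore   ┃                  
     [x] Makefile       ┃                  
     [-] core/          ┃                  
       [x] Makefile     ┃                  
━━━━━━━━━━━━━━━━━━━━━━━━┛                  
                                           
                                           
                                           
                                           
                                           


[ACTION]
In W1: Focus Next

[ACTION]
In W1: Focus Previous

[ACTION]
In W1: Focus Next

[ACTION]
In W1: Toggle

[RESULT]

 CheckboxTree           ┃         ┃> Theme:
────────────────────────┨         ┃  Email:
>[-] app/               ┃         ┃  Priori
   [-] static/          ┃         ┃  Region
     [-] docs/          ┃         ┃  Addres
       [x] logger.html  ┃         ┃  Public
       [ ] package.json ┃         ┃  Name: 
       [x] worker.txt   ┃         ┃        
       [ ] handler.ts   ┃         ┃        
     [ ] static/        ┃         ┗━━━━━━━━
       [ ] README.md    ┃                  
       [ ] router.js    ┃                  
       [ ] .gitignore   ┃                  
     [x] Makefile       ┃                  
     [-] core/          ┃                  
       [x] Makefile     ┃                  
━━━━━━━━━━━━━━━━━━━━━━━━┛                  
                                           
                                           
                                           
                                           
                                           


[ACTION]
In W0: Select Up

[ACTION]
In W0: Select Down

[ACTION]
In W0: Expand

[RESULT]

 CheckboxTree           ┃         ┃> Theme:
────────────────────────┨         ┃  Email:
 [-] app/               ┃         ┃  Priori
>  [-] static/          ┃         ┃  Region
     [-] docs/          ┃         ┃  Addres
       [x] logger.html  ┃         ┃  Public
       [ ] package.json ┃         ┃  Name: 
       [x] worker.txt   ┃         ┃        
       [ ] handler.ts   ┃         ┃        
     [ ] static/        ┃         ┗━━━━━━━━
       [ ] README.md    ┃                  
       [ ] router.js    ┃                  
       [ ] .gitignore   ┃                  
     [x] Makefile       ┃                  
     [-] core/          ┃                  
       [x] Makefile     ┃                  
━━━━━━━━━━━━━━━━━━━━━━━━┛                  
                                           
                                           
                                           
                                           
                                           


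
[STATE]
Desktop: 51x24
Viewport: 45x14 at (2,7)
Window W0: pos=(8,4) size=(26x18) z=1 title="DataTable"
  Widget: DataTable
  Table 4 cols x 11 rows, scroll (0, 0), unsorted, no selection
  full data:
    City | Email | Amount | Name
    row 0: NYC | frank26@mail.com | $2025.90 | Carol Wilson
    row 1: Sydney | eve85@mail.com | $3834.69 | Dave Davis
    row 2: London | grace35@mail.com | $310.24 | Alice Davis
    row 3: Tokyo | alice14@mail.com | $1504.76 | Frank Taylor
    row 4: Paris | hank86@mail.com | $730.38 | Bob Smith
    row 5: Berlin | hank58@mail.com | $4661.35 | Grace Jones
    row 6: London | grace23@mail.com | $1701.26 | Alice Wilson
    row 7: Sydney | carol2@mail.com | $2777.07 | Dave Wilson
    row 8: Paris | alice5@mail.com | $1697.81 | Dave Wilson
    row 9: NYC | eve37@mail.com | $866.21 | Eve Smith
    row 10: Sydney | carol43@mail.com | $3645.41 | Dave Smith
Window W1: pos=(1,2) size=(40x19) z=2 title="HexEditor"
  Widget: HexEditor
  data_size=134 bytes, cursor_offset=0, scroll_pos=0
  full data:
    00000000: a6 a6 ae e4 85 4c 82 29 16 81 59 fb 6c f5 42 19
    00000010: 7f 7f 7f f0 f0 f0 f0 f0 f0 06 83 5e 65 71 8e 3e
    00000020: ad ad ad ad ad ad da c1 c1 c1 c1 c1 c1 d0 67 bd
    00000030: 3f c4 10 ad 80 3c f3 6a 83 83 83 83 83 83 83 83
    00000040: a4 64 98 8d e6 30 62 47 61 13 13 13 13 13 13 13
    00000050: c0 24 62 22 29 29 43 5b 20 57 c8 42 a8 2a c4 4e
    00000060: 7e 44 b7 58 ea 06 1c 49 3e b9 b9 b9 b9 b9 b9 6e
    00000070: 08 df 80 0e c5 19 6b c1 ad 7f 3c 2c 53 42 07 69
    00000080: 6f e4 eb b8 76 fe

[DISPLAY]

00000020  ad ad ad ad ad ad da c1  c1 ┃      
00000030  3f c4 10 ad 80 3c f3 6a  83 ┃      
00000040  a4 64 98 8d e6 30 62 47  61 ┃      
00000050  c0 24 62 22 29 29 43 5b  20 ┃      
00000060  7e 44 b7 58 ea 06 1c 49  3e ┃      
00000070  08 df 80 0e c5 19 6b c1  ad ┃      
00000080  6f e4 eb b8 76 fe           ┃      
                                      ┃      
                                      ┃      
                                      ┃      
                                      ┃      
                                      ┃      
                                      ┃      
━━━━━━━━━━━━━━━━━━━━━━━━━━━━━━━━━━━━━━┛      


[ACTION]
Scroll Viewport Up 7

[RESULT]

                                             
                                             
━━━━━━━━━━━━━━━━━━━━━━━━━━━━━━━━━━━━━━┓      
 HexEditor                            ┃      
──────────────────────────────────────┨      
00000000  A6 a6 ae e4 85 4c 82 29  16 ┃      
00000010  7f 7f 7f f0 f0 f0 f0 f0  f0 ┃      
00000020  ad ad ad ad ad ad da c1  c1 ┃      
00000030  3f c4 10 ad 80 3c f3 6a  83 ┃      
00000040  a4 64 98 8d e6 30 62 47  61 ┃      
00000050  c0 24 62 22 29 29 43 5b  20 ┃      
00000060  7e 44 b7 58 ea 06 1c 49  3e ┃      
00000070  08 df 80 0e c5 19 6b c1  ad ┃      
00000080  6f e4 eb b8 76 fe           ┃      


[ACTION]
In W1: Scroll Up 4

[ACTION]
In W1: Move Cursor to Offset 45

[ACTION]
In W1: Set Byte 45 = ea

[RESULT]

                                             
                                             
━━━━━━━━━━━━━━━━━━━━━━━━━━━━━━━━━━━━━━┓      
 HexEditor                            ┃      
──────────────────────────────────────┨      
00000000  a6 a6 ae e4 85 4c 82 29  16 ┃      
00000010  7f 7f 7f f0 f0 f0 f0 f0  f0 ┃      
00000020  ad ad ad ad ad ad da c1  c1 ┃      
00000030  3f c4 10 ad 80 3c f3 6a  83 ┃      
00000040  a4 64 98 8d e6 30 62 47  61 ┃      
00000050  c0 24 62 22 29 29 43 5b  20 ┃      
00000060  7e 44 b7 58 ea 06 1c 49  3e ┃      
00000070  08 df 80 0e c5 19 6b c1  ad ┃      
00000080  6f e4 eb b8 76 fe           ┃      


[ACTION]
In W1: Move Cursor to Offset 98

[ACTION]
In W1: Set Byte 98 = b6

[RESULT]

                                             
                                             
━━━━━━━━━━━━━━━━━━━━━━━━━━━━━━━━━━━━━━┓      
 HexEditor                            ┃      
──────────────────────────────────────┨      
00000000  a6 a6 ae e4 85 4c 82 29  16 ┃      
00000010  7f 7f 7f f0 f0 f0 f0 f0  f0 ┃      
00000020  ad ad ad ad ad ad da c1  c1 ┃      
00000030  3f c4 10 ad 80 3c f3 6a  83 ┃      
00000040  a4 64 98 8d e6 30 62 47  61 ┃      
00000050  c0 24 62 22 29 29 43 5b  20 ┃      
00000060  7e 44 B6 58 ea 06 1c 49  3e ┃      
00000070  08 df 80 0e c5 19 6b c1  ad ┃      
00000080  6f e4 eb b8 76 fe           ┃      


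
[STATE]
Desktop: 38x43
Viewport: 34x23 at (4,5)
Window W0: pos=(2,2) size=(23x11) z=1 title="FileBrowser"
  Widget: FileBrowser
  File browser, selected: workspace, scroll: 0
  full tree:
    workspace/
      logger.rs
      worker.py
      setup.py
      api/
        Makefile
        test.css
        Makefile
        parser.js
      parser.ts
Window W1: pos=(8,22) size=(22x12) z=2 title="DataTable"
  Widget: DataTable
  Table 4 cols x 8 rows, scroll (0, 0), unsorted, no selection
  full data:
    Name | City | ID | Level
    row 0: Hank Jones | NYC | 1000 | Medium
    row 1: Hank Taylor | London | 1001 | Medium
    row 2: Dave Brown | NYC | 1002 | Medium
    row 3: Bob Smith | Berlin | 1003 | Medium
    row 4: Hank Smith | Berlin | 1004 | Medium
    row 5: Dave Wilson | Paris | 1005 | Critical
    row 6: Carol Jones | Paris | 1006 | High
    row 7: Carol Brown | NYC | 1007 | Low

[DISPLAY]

 [-] workspace/     ┃             
   logger.rs        ┃             
   worker.py        ┃             
   setup.py         ┃             
   [+] api/         ┃             
   parser.ts        ┃             
                    ┃             
━━━━━━━━━━━━━━━━━━━━┛             
                                  
                                  
                                  
                                  
                                  
                                  
                                  
                                  
                                  
    ┏━━━━━━━━━━━━━━━━━━━━┓        
    ┃ DataTable          ┃        
    ┠────────────────────┨        
    ┃Name       │City  │I┃        
    ┃───────────┼──────┼─┃        
    ┃Hank Jones │NYC   │1┃        


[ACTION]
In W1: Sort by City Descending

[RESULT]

 [-] workspace/     ┃             
   logger.rs        ┃             
   worker.py        ┃             
   setup.py         ┃             
   [+] api/         ┃             
   parser.ts        ┃             
                    ┃             
━━━━━━━━━━━━━━━━━━━━┛             
                                  
                                  
                                  
                                  
                                  
                                  
                                  
                                  
                                  
    ┏━━━━━━━━━━━━━━━━━━━━┓        
    ┃ DataTable          ┃        
    ┠────────────────────┨        
    ┃Name       │City ▼│I┃        
    ┃───────────┼──────┼─┃        
    ┃Dave Wilson│Paris │1┃        


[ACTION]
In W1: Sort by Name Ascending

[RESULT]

 [-] workspace/     ┃             
   logger.rs        ┃             
   worker.py        ┃             
   setup.py         ┃             
   [+] api/         ┃             
   parser.ts        ┃             
                    ┃             
━━━━━━━━━━━━━━━━━━━━┛             
                                  
                                  
                                  
                                  
                                  
                                  
                                  
                                  
                                  
    ┏━━━━━━━━━━━━━━━━━━━━┓        
    ┃ DataTable          ┃        
    ┠────────────────────┨        
    ┃Name      ▲│City  │I┃        
    ┃───────────┼──────┼─┃        
    ┃Bob Smith  │Berlin│1┃        


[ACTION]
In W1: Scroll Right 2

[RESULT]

 [-] workspace/     ┃             
   logger.rs        ┃             
   worker.py        ┃             
   setup.py         ┃             
   [+] api/         ┃             
   parser.ts        ┃             
                    ┃             
━━━━━━━━━━━━━━━━━━━━┛             
                                  
                                  
                                  
                                  
                                  
                                  
                                  
                                  
                                  
    ┏━━━━━━━━━━━━━━━━━━━━┓        
    ┃ DataTable          ┃        
    ┠────────────────────┨        
    ┃me      ▲│City  │ID ┃        
    ┃─────────┼──────┼───┃        
    ┃b Smith  │Berlin│100┃        


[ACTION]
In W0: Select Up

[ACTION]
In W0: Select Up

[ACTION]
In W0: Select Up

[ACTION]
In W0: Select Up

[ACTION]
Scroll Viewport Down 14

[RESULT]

                                  
                                  
                                  
    ┏━━━━━━━━━━━━━━━━━━━━┓        
    ┃ DataTable          ┃        
    ┠────────────────────┨        
    ┃me      ▲│City  │ID ┃        
    ┃─────────┼──────┼───┃        
    ┃b Smith  │Berlin│100┃        
    ┃rol Brown│NYC   │100┃        
    ┃rol Jones│Paris │100┃        
    ┃ve Brown │NYC   │100┃        
    ┃ve Wilson│Paris │100┃        
    ┃nk Jones │NYC   │100┃        
    ┗━━━━━━━━━━━━━━━━━━━━┛        
                                  
                                  
                                  
                                  
                                  
                                  
                                  
                                  


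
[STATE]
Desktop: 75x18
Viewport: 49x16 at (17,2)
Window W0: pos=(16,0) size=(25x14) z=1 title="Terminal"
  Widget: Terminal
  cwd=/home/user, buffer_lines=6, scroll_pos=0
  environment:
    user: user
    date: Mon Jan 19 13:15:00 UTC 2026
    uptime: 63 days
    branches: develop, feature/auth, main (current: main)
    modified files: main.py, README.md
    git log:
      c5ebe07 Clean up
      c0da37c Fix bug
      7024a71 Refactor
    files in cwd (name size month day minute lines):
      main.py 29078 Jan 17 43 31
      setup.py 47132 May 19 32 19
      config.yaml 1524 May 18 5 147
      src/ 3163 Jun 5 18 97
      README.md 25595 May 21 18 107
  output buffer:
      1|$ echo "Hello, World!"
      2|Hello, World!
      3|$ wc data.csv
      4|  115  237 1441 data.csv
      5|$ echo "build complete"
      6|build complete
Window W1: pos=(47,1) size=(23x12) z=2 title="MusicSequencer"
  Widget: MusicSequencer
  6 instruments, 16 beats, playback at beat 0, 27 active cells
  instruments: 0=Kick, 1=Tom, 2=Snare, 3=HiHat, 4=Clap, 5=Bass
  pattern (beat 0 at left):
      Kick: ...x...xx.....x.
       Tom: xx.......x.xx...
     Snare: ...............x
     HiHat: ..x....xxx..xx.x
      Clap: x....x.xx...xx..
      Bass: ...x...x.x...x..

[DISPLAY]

───────────────────────┨      ┃ MusicSequencer   
$ echo "Hello, World!" ┃      ┠──────────────────
Hello, World!          ┃      ┃      ▼12345678901
$ wc data.csv          ┃      ┃  Kick···█···██···
  115  237 1441 data.cs┃      ┃   Tom██·······█·█
$ echo "build complete"┃      ┃ Snare············
build complete         ┃      ┃ HiHat··█····███··
$ █                    ┃      ┃  Clap█····█·██···
                       ┃      ┃  Bass···█···█·█··
                       ┃      ┃                  
                       ┃      ┗━━━━━━━━━━━━━━━━━━
━━━━━━━━━━━━━━━━━━━━━━━┛                         
                                                 
                                                 
                                                 
                                                 


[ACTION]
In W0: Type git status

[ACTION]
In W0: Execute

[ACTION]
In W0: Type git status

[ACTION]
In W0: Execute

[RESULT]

───────────────────────┨      ┃ MusicSequencer   
                       ┃      ┠──────────────────
        modified:   mai┃      ┃      ▼12345678901
        modified:   REA┃      ┃  Kick···█···██···
$ git status           ┃      ┃   Tom██·······█·█
On branch main         ┃      ┃ Snare············
Changes not staged for ┃      ┃ HiHat··█····███··
                       ┃      ┃  Clap█····█·██···
        modified:   mai┃      ┃  Bass···█···█·█··
        modified:   REA┃      ┃                  
$ █                    ┃      ┗━━━━━━━━━━━━━━━━━━
━━━━━━━━━━━━━━━━━━━━━━━┛                         
                                                 
                                                 
                                                 
                                                 
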